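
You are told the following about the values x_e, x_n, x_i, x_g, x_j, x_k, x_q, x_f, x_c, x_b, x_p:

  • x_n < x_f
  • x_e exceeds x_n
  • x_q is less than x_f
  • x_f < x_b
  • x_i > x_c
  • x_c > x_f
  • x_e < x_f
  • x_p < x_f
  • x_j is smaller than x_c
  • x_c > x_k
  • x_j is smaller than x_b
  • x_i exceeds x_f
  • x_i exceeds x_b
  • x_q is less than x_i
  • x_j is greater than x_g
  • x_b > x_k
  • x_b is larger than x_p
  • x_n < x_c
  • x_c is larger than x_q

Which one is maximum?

Chaining downward from x_i: directly below it, x_q, x_f, x_c, x_b; then x_p, x_n, x_e, x_k, x_j; then x_g.
That covers every other element, and nothing is given above x_i, so x_i is the maximum.

x_i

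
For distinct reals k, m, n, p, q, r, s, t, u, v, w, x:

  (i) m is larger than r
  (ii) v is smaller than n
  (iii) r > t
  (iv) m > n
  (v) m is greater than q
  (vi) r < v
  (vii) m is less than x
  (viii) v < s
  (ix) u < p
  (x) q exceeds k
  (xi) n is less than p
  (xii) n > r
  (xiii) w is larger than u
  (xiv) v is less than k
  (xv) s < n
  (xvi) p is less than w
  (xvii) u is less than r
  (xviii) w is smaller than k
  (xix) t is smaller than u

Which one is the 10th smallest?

q

Chaining the given pairs: t < u < r < v < s < n < p < w < k < q < m < x.
Counting 10 from the smallest end gives q.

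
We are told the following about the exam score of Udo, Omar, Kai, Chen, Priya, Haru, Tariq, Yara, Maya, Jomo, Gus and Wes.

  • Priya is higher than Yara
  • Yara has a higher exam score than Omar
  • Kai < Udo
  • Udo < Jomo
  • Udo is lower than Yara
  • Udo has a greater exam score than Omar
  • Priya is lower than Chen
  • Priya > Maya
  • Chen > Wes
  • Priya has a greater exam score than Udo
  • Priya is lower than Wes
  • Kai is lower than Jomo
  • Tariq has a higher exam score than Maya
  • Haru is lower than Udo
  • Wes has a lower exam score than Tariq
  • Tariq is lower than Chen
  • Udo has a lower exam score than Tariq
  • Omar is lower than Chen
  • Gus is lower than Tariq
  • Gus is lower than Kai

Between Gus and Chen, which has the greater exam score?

Chen

Gus < Kai and Kai < Udo give Gus < Udo.
With Udo < Yara: Gus < Kai < Udo < Yara.
Then Yara < Priya extends the chain to Priya.
With Priya < Wes: Gus < Kai < Udo < Yara < Priya < Wes.
Then Wes < Tariq extends the chain to Tariq.
Then Tariq < Chen extends the chain to Chen.
So Gus < Chen; Chen is the higher of the two.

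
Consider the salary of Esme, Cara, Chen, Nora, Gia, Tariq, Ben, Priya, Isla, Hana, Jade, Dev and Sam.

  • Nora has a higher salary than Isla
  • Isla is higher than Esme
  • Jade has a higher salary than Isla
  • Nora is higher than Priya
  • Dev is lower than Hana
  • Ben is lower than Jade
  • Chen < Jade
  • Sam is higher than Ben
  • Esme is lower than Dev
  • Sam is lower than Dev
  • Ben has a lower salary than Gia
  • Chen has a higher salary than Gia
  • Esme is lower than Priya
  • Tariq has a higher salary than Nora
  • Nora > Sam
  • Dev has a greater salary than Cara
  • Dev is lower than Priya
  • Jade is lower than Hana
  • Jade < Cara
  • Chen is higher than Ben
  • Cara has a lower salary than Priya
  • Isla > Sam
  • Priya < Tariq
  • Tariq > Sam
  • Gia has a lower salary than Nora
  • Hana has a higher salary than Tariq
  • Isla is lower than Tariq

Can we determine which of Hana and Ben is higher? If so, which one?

Ben < Sam and Sam < Isla give Ben < Isla.
With Isla < Jade: Ben < Sam < Isla < Jade.
Then Jade < Cara extends the chain to Cara.
With Cara < Dev: Ben < Sam < Isla < Jade < Cara < Dev.
With Dev < Priya: Ben < Sam < Isla < Jade < Cara < Dev < Priya.
With Priya < Nora: Ben < Sam < Isla < Jade < Cara < Dev < Priya < Nora.
Then Nora < Tariq extends the chain to Tariq.
With Tariq < Hana: Ben < Sam < Isla < Jade < Cara < Dev < Priya < Nora < Tariq < Hana.
So Hana is higher.

Hana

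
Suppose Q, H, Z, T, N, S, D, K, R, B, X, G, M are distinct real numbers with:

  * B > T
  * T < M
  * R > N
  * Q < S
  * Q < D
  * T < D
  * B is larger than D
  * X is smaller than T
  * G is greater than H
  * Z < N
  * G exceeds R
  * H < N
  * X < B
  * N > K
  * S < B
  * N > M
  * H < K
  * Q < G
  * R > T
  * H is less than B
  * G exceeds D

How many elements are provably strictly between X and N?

2

Chaining upward from X reaches: T, M, D, R, G, B.
Chaining downward from N reaches: H, T, K, M, Z.
Strictly between X and N are those in both lists: T, M — 2 elements.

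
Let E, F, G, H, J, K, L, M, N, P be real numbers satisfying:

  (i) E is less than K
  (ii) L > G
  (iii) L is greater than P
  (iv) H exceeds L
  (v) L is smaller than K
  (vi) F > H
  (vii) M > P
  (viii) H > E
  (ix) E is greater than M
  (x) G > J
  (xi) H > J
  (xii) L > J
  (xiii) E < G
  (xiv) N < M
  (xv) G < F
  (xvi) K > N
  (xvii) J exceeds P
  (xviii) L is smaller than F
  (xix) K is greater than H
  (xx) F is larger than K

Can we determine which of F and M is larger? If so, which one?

The relevant relations are M < E; E < G; G < L; L < H; H < K; K < F.
Together: M < E < G < L < H < K < F.
So F is larger.

F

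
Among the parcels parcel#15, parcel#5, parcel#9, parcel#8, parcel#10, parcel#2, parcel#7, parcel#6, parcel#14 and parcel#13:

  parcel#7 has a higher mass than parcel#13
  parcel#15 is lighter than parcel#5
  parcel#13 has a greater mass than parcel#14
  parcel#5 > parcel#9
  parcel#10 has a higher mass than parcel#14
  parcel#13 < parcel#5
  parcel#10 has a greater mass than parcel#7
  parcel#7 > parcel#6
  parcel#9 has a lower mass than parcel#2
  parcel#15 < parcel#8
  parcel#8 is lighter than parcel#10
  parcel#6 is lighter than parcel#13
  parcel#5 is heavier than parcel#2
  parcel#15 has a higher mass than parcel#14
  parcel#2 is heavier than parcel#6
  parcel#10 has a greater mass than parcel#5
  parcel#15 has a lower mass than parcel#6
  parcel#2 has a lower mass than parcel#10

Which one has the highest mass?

parcel#10

Chaining downward from parcel#10: directly below it, parcel#14, parcel#8, parcel#2, parcel#5, parcel#7; then parcel#15, parcel#9, parcel#6, parcel#13.
That covers every other element, and nothing is given above parcel#10, so parcel#10 is the highest mass.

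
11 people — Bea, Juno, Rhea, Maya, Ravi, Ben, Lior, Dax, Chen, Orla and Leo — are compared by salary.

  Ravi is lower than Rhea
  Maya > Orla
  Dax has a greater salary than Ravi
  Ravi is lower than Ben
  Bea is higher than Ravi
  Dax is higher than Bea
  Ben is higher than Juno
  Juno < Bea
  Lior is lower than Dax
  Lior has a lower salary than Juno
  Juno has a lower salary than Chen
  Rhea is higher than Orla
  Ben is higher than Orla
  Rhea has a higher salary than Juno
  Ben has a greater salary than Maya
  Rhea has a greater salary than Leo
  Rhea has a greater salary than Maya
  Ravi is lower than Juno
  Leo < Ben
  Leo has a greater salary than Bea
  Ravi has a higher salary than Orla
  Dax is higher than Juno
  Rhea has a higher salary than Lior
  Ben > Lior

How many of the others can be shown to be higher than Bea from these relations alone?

Directly above Bea: Leo, Dax.
One step further: Ben, Rhea (4 so far).
No other element is forced above Bea by the given relations, so the count is 4.

4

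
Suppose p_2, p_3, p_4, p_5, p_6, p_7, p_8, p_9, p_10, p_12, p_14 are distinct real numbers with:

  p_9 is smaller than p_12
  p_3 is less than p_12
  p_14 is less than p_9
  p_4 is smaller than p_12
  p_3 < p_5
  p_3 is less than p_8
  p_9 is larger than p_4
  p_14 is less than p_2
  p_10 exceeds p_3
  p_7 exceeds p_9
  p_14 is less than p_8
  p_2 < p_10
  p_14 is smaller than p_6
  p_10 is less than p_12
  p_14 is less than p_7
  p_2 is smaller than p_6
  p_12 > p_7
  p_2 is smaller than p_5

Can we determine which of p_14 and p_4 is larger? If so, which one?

undetermined

Following every chain through p_14: above p_14 we get p_2, p_8, p_6, p_9, p_5, p_10, p_7, p_12.
p_4 is not reached, and no chain runs the other way from p_4 to p_14.
So the given relations leave the order of p_14 and p_4 undetermined.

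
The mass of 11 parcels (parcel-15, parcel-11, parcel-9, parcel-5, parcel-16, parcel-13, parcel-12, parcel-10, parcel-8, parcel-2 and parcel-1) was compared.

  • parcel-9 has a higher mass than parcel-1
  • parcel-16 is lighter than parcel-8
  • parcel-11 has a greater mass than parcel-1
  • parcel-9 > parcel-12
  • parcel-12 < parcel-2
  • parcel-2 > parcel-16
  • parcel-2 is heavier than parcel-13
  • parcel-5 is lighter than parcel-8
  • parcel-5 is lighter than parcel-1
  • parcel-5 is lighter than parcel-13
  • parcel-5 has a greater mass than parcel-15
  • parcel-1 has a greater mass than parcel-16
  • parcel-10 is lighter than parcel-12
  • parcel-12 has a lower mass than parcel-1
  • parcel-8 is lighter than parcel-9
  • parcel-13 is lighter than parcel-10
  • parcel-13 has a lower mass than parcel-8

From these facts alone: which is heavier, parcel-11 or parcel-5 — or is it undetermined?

Chaining the given relations: parcel-5 < parcel-13 < parcel-10 < parcel-12 < parcel-1 < parcel-11.
So parcel-11 is heavier.

parcel-11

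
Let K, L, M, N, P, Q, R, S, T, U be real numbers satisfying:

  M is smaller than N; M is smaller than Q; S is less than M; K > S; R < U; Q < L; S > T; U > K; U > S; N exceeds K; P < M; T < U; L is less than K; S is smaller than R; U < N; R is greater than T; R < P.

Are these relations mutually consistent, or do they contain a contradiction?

Every relation is compatible with T < S < R < P < M < Q < L < K < U < N; the set is consistent.

consistent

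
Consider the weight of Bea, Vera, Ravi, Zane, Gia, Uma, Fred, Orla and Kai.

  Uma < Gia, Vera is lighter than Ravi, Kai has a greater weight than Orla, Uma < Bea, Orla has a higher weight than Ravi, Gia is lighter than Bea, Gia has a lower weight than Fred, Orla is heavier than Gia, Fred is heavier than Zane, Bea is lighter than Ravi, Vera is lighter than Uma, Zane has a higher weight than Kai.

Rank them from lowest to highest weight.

Vera < Uma < Gia < Bea < Ravi < Orla < Kai < Zane < Fred

Nothing is placed below Vera, so it is least; from there Vera < Uma; Uma < Gia; Gia < Bea; Bea < Ravi; Ravi < Orla; Orla < Kai; Kai < Zane; Zane < Fred, each given directly.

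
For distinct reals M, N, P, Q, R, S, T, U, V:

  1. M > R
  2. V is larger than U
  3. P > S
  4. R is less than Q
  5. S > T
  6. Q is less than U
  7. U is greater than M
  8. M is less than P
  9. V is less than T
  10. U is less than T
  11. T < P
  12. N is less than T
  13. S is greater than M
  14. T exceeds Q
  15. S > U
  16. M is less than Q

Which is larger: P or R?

R < Q and Q < U give R < U.
With U < V: R < Q < U < V.
With V < T: R < Q < U < V < T.
Then T < S extends the chain to S.
Then S < P extends the chain to P.
So R < P; P is the larger of the two.

P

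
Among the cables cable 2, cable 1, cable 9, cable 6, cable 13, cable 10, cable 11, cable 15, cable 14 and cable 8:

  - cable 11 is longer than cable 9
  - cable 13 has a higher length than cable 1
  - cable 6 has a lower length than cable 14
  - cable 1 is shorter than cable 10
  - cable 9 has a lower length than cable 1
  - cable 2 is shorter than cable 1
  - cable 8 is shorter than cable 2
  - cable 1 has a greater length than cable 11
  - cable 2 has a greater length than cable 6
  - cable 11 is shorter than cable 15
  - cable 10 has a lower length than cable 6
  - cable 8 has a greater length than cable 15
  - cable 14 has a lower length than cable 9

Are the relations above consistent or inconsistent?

We have cable 1 < cable 10 stated directly, yet also cable 10 < cable 6 < cable 14 < cable 9 < cable 11 < cable 15 < cable 8 < cable 2 < cable 1 by chaining the others — so cable 10 < cable 1. Contradiction.

inconsistent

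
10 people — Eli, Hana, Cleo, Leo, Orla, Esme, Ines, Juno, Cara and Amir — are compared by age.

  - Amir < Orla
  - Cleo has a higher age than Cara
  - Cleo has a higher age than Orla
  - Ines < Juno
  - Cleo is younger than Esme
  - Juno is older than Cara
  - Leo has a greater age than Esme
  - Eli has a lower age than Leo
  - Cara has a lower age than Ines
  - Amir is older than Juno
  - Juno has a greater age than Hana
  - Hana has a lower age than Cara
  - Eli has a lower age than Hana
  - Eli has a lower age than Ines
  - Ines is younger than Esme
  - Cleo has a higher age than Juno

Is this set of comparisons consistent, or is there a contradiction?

Every relation is compatible with Eli < Hana < Cara < Ines < Juno < Amir < Orla < Cleo < Esme < Leo; the set is consistent.

consistent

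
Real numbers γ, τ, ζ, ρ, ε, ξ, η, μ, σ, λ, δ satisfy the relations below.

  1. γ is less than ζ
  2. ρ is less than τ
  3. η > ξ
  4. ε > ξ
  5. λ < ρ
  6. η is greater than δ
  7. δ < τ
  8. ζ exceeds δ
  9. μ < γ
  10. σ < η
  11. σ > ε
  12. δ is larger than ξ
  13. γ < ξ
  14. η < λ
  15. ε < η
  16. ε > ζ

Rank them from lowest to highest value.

Each adjacent pair is fixed by a given relation: μ < γ; γ < ξ; ξ < δ; δ < ζ; ζ < ε; ε < σ; σ < η; η < λ; λ < ρ; ρ < τ. Chaining them end to end gives the full order.

μ < γ < ξ < δ < ζ < ε < σ < η < λ < ρ < τ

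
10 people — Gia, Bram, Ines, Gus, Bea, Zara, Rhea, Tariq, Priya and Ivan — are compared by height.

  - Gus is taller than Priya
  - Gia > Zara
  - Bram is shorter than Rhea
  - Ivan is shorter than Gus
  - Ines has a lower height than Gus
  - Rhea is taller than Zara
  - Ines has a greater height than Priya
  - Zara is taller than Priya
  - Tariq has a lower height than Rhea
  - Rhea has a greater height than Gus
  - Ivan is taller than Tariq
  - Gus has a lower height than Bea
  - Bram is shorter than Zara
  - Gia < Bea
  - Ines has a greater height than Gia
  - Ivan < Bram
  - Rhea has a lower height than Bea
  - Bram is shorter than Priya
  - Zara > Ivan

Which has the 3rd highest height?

Gus

The consecutive relations fix a unique order: Tariq < Ivan < Bram < Priya < Zara < Gia < Ines < Gus < Rhea < Bea.
Counting 3 from the largest end gives Gus.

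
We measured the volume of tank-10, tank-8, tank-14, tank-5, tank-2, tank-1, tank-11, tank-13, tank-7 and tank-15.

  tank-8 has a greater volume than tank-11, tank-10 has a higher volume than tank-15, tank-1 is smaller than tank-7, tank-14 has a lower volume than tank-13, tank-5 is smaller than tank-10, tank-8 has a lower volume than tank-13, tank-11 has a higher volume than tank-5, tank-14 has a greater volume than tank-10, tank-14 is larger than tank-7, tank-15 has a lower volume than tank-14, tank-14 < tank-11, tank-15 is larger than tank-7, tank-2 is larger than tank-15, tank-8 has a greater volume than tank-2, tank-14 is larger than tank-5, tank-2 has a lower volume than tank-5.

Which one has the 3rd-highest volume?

Chaining the given pairs: tank-1 < tank-7 < tank-15 < tank-2 < tank-5 < tank-10 < tank-14 < tank-11 < tank-8 < tank-13.
Counting 3 from the largest end gives tank-11.

tank-11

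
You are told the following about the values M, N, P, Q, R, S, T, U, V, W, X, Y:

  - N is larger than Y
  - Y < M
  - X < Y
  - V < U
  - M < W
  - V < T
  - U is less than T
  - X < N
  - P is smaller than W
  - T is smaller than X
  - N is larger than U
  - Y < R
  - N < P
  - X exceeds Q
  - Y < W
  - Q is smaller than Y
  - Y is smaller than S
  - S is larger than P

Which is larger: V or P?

P

The relevant relations are V < U; U < T; T < X; X < Y; Y < N; N < P.
Together: V < U < T < X < Y < N < P.
So V < P; P is the larger of the two.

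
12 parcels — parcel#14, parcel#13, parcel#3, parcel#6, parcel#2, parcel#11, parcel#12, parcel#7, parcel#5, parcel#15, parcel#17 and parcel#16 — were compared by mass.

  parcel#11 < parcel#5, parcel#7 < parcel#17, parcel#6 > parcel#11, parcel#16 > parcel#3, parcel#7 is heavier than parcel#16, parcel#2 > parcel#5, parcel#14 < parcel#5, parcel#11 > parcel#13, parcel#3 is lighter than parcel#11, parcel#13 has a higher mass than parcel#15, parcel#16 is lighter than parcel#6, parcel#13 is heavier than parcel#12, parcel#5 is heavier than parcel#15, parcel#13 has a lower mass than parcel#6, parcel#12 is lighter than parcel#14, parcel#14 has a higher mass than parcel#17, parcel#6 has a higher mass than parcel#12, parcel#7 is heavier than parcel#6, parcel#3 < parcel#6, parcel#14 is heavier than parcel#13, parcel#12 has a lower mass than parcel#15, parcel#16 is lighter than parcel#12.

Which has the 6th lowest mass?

parcel#11

Piecing the relations together gives one ordering: parcel#3 < parcel#16 < parcel#12 < parcel#15 < parcel#13 < parcel#11 < parcel#6 < parcel#7 < parcel#17 < parcel#14 < parcel#5 < parcel#2.
The 6th smallest is parcel#11.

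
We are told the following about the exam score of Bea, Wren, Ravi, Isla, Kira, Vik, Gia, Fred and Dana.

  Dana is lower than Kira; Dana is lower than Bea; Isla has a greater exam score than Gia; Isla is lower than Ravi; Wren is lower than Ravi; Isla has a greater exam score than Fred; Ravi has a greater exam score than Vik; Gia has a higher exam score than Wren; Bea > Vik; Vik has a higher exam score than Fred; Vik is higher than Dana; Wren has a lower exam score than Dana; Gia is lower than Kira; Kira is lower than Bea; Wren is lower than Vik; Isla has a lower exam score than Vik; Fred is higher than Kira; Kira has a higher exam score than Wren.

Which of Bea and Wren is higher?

Bea

Wren < Kira and Kira < Fred give Wren < Fred.
Then Fred < Isla extends the chain to Isla.
Then Isla < Vik extends the chain to Vik.
Then Vik < Bea extends the chain to Bea.
So Wren < Bea; Bea is the higher of the two.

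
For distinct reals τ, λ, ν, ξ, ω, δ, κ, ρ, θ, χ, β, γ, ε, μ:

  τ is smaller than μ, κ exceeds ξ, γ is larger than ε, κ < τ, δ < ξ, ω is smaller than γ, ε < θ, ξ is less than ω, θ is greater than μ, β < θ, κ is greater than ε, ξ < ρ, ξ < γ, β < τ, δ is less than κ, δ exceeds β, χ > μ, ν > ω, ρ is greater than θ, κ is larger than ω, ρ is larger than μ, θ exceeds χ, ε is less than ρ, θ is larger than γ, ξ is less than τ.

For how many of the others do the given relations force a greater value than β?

11

The elements the relations force above β are δ, ξ, ω, κ, ν, τ, μ, χ, γ, θ, ρ — no chain reaches any other.
That is 11.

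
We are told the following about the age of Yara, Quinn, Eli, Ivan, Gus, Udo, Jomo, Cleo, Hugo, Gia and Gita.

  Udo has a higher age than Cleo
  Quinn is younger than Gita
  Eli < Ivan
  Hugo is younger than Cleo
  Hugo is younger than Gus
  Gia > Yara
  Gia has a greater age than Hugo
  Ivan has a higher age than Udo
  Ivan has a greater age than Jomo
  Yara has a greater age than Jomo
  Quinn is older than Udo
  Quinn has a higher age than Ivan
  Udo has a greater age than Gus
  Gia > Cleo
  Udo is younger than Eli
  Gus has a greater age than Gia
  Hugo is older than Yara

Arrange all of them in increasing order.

Jomo < Yara < Hugo < Cleo < Gia < Gus < Udo < Eli < Ivan < Quinn < Gita

Each adjacent pair is fixed by a given relation: Jomo < Yara; Yara < Hugo; Hugo < Cleo; Cleo < Gia; Gia < Gus; Gus < Udo; Udo < Eli; Eli < Ivan; Ivan < Quinn; Quinn < Gita. Chaining them end to end gives the full order.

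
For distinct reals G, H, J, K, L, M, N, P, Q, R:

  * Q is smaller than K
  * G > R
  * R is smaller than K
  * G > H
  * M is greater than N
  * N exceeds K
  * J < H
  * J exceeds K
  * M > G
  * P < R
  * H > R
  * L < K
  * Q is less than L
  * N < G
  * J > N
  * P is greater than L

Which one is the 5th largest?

N

Piecing the relations together gives one ordering: Q < L < P < R < K < N < J < H < G < M.
The 5th largest is N.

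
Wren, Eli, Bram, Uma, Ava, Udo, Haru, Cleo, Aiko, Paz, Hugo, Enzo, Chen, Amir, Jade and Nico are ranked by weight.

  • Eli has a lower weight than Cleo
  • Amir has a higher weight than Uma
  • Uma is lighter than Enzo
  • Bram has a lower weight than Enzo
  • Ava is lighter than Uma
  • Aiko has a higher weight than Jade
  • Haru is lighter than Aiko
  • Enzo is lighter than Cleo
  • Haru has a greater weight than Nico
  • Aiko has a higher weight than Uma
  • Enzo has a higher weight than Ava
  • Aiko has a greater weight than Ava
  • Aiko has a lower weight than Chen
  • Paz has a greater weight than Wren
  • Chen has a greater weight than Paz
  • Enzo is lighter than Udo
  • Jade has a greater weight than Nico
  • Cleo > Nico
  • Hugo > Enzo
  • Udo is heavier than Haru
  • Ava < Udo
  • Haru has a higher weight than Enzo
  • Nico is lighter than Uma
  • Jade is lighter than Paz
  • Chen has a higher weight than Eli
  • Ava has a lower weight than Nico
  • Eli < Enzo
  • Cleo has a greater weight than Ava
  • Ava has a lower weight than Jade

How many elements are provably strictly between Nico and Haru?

The relations place Nico below Haru. An element lies strictly between them when it is forced above Nico and also forced below Haru.
Above Nico: {Uma, Jade, Amir, Enzo, Cleo, Udo, Paz, Hugo, Aiko, Chen}. Below Haru: {Eli, Ava, Uma, Bram, Enzo}.
Intersection: {Uma, Enzo} — 2.

2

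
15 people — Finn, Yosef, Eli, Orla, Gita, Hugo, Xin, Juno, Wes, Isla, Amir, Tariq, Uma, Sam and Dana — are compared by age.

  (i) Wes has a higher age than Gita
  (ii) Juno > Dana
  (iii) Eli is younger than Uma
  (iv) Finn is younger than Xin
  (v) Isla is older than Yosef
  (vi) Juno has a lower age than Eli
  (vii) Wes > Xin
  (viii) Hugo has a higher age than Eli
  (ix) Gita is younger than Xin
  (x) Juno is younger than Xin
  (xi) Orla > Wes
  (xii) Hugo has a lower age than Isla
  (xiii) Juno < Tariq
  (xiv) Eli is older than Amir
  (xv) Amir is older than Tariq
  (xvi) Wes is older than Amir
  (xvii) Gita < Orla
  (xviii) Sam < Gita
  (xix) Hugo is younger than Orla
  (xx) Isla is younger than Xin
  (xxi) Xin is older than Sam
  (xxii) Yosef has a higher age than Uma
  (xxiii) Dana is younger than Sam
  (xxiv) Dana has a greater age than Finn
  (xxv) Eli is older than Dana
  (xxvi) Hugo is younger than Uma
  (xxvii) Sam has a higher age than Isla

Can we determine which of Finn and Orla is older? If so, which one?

Chaining the given relations: Finn < Dana < Juno < Tariq < Amir < Eli < Hugo < Uma < Yosef < Isla < Sam < Gita < Xin < Wes < Orla.
So Orla is older.

Orla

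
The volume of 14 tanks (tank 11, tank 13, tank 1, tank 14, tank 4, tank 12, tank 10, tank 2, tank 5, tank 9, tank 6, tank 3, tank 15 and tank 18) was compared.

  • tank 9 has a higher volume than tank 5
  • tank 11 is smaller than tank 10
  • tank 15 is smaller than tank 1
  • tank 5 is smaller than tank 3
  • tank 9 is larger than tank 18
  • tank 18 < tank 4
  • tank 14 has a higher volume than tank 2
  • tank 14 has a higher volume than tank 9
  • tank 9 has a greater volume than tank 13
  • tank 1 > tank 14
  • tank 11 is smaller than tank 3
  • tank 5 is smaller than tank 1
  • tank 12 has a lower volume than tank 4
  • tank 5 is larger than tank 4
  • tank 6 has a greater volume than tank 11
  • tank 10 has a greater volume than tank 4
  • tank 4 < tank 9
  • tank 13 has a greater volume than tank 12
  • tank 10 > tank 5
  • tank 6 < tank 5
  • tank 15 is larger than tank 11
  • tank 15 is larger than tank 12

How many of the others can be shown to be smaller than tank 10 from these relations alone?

6

The elements the relations force below tank 10 are tank 18, tank 12, tank 11, tank 4, tank 6, tank 5 — no chain reaches any other.
That is 6.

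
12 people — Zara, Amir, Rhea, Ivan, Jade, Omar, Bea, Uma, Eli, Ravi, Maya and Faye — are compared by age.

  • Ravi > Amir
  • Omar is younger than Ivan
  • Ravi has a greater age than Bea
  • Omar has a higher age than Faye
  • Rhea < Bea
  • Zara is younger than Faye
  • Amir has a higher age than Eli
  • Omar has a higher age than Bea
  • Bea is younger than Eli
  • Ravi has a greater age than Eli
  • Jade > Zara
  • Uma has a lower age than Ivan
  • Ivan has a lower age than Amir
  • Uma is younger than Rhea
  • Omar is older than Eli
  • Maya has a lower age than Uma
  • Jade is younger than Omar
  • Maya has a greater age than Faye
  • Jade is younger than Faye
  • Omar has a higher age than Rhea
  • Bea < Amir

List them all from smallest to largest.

Each adjacent pair is fixed by a given relation: Zara < Jade; Jade < Faye; Faye < Maya; Maya < Uma; Uma < Rhea; Rhea < Bea; Bea < Eli; Eli < Omar; Omar < Ivan; Ivan < Amir; Amir < Ravi. Chaining them end to end gives the full order.

Zara < Jade < Faye < Maya < Uma < Rhea < Bea < Eli < Omar < Ivan < Amir < Ravi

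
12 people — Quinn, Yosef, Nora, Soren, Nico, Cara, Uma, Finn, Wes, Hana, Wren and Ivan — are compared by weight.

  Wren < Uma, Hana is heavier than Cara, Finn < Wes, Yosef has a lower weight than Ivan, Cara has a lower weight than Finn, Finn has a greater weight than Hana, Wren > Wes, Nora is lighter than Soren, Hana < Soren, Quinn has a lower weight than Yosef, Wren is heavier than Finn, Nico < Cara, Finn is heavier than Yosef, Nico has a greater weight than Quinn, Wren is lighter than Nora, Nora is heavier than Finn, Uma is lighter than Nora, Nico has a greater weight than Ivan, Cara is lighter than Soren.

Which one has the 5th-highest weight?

Wes

The consecutive relations fix a unique order: Quinn < Yosef < Ivan < Nico < Cara < Hana < Finn < Wes < Wren < Uma < Nora < Soren.
Counting 5 from the largest end gives Wes.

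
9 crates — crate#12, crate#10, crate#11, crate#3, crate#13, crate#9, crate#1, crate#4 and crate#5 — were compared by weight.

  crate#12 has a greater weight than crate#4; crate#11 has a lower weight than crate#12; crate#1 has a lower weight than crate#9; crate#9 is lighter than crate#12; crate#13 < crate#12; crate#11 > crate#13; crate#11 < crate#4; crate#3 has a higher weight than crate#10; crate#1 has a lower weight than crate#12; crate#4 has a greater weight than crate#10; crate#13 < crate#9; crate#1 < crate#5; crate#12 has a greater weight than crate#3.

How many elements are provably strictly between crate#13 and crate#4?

1

Chaining upward from crate#13 reaches: crate#9, crate#11, crate#12.
Chaining downward from crate#4 reaches: crate#10, crate#11.
Strictly between crate#13 and crate#4 are those in both lists: crate#11 — 1 element.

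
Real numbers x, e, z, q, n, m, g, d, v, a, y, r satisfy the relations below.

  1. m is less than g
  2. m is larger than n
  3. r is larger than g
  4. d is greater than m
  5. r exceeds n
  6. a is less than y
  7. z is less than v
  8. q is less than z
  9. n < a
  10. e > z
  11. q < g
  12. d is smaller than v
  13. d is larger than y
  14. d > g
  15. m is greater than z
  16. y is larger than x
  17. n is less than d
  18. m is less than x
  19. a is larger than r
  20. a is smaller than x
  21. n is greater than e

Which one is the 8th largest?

m

Chaining the given pairs: q < z < e < n < m < g < r < a < x < y < d < v.
The 8th largest is m.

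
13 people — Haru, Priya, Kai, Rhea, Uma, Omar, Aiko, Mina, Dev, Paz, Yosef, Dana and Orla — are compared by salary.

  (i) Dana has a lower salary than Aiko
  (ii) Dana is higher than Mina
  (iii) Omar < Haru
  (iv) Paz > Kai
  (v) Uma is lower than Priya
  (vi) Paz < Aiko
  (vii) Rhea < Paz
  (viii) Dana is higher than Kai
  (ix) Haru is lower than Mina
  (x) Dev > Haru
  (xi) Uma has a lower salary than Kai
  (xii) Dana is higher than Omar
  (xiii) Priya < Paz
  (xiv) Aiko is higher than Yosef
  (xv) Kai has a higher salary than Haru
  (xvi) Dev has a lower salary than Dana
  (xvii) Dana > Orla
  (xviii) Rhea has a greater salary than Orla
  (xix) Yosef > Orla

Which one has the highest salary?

Aiko

Chaining downward from Aiko: directly below it, Dana, Yosef, Paz; then Omar, Priya, Orla, Kai, Mina, Dev, Rhea; then Uma, Haru.
That covers every other element, and nothing is given above Aiko, so Aiko is the highest salary.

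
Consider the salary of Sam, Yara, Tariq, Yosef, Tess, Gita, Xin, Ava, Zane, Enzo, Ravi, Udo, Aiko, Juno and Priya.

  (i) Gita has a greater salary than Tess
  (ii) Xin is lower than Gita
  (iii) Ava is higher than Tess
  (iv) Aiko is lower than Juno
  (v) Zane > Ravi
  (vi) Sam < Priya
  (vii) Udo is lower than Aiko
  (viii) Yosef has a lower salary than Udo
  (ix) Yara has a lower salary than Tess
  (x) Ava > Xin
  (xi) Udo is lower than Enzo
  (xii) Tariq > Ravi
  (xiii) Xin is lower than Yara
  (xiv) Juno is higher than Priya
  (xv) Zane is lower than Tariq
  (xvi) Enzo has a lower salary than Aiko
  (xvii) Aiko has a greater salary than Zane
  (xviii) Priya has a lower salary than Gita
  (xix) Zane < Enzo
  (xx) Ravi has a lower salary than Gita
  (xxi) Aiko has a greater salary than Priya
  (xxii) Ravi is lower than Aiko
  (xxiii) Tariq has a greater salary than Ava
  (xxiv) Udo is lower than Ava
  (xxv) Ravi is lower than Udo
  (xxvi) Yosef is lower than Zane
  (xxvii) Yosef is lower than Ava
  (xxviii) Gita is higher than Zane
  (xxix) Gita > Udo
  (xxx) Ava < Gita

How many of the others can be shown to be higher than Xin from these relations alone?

Directly above Xin: Yara, Ava, Gita.
One step further: Tess, Tariq (5 so far).
Nothing else is reachable above Xin; 5 in all.

5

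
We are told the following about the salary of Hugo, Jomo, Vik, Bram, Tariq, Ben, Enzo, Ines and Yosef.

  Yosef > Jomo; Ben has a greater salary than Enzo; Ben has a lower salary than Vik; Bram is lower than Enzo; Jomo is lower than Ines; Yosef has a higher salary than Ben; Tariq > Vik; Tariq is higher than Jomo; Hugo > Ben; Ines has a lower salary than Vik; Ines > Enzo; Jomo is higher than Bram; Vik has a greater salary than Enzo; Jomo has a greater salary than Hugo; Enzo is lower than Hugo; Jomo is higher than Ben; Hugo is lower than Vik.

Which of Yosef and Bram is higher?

The relevant relations are Bram < Enzo; Enzo < Ben; Ben < Hugo; Hugo < Jomo; Jomo < Yosef.
Chaining these gives Bram < Enzo < Ben < Hugo < Jomo < Yosef.
So Bram < Yosef; Yosef is the higher of the two.

Yosef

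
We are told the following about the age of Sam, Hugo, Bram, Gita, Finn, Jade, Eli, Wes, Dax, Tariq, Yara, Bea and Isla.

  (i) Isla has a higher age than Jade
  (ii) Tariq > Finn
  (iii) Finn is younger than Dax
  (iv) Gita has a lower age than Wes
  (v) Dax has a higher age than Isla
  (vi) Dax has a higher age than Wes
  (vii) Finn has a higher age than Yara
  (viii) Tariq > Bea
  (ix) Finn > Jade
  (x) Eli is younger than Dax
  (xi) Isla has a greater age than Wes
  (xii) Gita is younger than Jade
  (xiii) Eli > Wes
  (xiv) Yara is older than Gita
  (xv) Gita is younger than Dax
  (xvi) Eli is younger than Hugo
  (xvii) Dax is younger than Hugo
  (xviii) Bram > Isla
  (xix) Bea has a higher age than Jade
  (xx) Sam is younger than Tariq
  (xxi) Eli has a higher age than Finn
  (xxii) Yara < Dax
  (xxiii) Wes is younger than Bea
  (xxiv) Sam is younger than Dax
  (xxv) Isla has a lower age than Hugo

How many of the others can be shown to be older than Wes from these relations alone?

7

The elements the relations force above Wes are Isla, Bea, Eli, Dax, Bram, Tariq, Hugo — no chain reaches any other.
That is 7.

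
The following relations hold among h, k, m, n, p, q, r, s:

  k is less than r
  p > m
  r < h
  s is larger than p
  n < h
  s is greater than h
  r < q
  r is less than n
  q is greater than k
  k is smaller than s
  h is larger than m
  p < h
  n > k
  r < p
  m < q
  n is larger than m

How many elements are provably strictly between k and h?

3

Chaining upward from k reaches: r, p, n, q, s.
Chaining downward from h reaches: m, r, p, n.
Strictly between k and h are those in both lists: r, p, n — 3 elements.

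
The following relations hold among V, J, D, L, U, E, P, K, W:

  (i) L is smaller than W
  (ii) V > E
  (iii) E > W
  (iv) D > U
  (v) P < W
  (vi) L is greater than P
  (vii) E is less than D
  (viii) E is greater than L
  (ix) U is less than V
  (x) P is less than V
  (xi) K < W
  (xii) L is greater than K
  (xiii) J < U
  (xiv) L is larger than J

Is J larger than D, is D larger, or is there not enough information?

The relevant relations are J < L; L < W; W < E; E < D.
Together: J < L < W < E < D.
So D is larger.

D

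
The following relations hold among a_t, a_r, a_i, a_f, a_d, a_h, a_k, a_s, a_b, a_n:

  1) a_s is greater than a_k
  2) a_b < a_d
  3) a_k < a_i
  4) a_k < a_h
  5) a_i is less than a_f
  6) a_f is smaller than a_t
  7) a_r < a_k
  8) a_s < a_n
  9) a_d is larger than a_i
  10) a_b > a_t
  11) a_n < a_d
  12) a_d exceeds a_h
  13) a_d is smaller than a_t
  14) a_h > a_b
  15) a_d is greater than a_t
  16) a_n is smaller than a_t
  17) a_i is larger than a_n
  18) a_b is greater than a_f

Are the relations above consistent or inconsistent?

Chaining the given relations yields a_t < a_b < a_h < a_d, so a_t < a_d. But one relation states a_d < a_t. These cannot both hold.

inconsistent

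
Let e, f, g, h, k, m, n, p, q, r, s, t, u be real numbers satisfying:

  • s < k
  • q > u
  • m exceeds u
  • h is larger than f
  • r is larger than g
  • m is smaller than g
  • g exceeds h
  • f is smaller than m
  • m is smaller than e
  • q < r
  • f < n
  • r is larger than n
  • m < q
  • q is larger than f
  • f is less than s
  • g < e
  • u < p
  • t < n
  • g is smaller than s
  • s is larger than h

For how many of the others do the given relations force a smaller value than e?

From e the given relations immediately reach m, g.
From those, f, h, u — 5 in total.
No other element is forced below e by the given relations, so the count is 5.

5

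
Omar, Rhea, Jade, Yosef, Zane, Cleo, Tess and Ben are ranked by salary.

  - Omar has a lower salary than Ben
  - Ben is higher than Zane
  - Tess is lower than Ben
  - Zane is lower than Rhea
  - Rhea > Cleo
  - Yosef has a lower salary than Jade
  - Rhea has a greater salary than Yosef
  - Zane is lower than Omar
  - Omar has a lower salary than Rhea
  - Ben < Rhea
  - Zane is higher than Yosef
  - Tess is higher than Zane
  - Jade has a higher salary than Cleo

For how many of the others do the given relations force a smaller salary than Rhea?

From Rhea the given relations immediately reach Yosef, Zane, Omar, Cleo, Ben.
From those, Tess — 6 in total.
No other element is forced below Rhea by the given relations, so the count is 6.

6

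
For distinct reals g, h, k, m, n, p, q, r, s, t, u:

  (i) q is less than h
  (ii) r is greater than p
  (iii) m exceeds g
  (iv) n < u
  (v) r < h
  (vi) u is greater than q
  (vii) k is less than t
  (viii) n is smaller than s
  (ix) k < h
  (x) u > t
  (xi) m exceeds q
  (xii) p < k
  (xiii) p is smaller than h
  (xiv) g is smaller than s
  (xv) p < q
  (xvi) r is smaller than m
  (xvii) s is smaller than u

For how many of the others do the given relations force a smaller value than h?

4

From h the given relations immediately reach p, q, r, k.
Nothing else is reachable below h; 4 in all.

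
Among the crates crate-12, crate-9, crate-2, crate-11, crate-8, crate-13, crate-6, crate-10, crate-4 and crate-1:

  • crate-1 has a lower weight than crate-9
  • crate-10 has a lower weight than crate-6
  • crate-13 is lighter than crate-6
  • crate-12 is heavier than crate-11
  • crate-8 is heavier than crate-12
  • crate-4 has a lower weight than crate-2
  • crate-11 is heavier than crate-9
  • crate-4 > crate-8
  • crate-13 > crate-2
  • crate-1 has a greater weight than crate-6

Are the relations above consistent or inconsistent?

We have crate-13 < crate-6 stated directly, yet also crate-6 < crate-1 < crate-9 < crate-11 < crate-12 < crate-8 < crate-4 < crate-2 < crate-13 by chaining the others — so crate-6 < crate-13. Contradiction.

inconsistent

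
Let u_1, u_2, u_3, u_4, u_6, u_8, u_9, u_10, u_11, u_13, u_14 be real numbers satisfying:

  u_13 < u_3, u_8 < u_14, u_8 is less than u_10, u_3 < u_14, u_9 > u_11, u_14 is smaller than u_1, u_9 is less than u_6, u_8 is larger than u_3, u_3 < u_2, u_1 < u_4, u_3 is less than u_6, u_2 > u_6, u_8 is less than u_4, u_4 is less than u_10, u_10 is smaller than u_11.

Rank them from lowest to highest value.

u_13 < u_3 < u_8 < u_14 < u_1 < u_4 < u_10 < u_11 < u_9 < u_6 < u_2

Nothing is placed below u_13, so it is least; from there u_13 < u_3; u_3 < u_8; u_8 < u_14; u_14 < u_1; u_1 < u_4; u_4 < u_10; u_10 < u_11; u_11 < u_9; u_9 < u_6; u_6 < u_2, each given directly.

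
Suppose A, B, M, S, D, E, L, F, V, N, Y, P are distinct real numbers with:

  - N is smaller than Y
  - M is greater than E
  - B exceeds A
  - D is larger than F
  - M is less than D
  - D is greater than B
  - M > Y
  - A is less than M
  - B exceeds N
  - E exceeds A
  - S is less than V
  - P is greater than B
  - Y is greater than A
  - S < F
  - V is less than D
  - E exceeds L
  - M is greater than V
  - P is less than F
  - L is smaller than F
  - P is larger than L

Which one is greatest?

Chaining downward from D: directly below it, B, V, F, M; then N, A, L, S, Y, P, E.
That covers every other element, and nothing is given above D, so D is the greatest.

D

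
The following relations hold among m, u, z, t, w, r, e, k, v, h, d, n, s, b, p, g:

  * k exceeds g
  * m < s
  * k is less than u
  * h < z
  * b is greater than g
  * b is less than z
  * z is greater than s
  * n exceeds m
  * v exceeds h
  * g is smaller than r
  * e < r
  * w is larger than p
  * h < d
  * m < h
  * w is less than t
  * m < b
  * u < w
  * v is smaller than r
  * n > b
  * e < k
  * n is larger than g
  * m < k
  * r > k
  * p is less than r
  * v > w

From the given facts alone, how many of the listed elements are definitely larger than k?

5

Directly above k: u, r.
One step further: w (3 so far).
One step further: v, t (5 so far).
Nothing else is reachable above k; 5 in all.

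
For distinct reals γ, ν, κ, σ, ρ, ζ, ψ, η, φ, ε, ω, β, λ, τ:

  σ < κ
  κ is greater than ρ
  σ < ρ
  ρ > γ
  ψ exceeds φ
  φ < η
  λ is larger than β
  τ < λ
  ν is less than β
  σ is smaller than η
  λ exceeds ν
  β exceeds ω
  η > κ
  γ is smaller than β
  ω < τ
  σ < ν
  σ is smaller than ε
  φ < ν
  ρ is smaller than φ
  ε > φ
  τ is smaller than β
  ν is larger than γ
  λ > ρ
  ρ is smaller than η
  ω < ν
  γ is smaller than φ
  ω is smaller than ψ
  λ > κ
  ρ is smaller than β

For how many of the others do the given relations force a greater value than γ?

The elements the relations force above γ are ρ, κ, φ, ψ, ν, β, ε, η, λ — no chain reaches any other.
That is 9.

9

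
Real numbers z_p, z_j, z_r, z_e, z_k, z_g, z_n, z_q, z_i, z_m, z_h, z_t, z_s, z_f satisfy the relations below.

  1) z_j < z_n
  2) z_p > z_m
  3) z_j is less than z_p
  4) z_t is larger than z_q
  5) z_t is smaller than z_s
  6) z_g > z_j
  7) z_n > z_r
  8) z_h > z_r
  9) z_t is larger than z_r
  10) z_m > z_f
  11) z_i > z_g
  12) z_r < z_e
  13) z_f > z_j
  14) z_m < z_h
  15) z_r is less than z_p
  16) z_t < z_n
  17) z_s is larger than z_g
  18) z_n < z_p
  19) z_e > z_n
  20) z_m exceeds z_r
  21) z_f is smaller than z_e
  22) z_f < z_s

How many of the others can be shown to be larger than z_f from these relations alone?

5

The elements the relations force above z_f are z_m, z_e, z_p, z_h, z_s — no chain reaches any other.
That is 5.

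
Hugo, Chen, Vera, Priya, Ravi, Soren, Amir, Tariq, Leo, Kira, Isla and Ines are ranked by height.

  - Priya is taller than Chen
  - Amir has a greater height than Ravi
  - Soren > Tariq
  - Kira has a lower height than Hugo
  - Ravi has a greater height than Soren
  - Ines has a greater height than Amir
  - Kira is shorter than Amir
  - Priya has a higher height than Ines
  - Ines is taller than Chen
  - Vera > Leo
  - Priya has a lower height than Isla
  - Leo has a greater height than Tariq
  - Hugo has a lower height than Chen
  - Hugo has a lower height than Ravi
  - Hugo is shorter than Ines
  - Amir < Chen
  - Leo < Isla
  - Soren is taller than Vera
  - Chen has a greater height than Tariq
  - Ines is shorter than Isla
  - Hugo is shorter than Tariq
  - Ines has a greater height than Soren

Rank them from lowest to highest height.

Kira < Hugo < Tariq < Leo < Vera < Soren < Ravi < Amir < Chen < Ines < Priya < Isla

The consecutive links are each given: Kira < Hugo; Hugo < Tariq; Tariq < Leo; Leo < Vera; Vera < Soren; Soren < Ravi; Ravi < Amir; Amir < Chen; Chen < Ines; Ines < Priya; Priya < Isla.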